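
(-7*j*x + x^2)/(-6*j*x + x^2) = (7*j - x)/(6*j - x)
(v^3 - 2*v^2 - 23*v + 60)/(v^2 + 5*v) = v - 7 + 12/v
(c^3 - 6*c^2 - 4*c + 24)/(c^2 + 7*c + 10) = (c^2 - 8*c + 12)/(c + 5)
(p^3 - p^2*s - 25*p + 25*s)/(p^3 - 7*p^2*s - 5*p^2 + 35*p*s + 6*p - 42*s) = (p^3 - p^2*s - 25*p + 25*s)/(p^3 - 7*p^2*s - 5*p^2 + 35*p*s + 6*p - 42*s)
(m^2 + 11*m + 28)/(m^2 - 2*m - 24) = (m + 7)/(m - 6)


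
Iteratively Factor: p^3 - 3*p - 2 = (p - 2)*(p^2 + 2*p + 1) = (p - 2)*(p + 1)*(p + 1)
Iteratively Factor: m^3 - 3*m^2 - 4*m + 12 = (m + 2)*(m^2 - 5*m + 6) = (m - 2)*(m + 2)*(m - 3)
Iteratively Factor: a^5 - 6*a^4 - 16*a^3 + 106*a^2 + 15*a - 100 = (a + 1)*(a^4 - 7*a^3 - 9*a^2 + 115*a - 100) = (a - 5)*(a + 1)*(a^3 - 2*a^2 - 19*a + 20) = (a - 5)^2*(a + 1)*(a^2 + 3*a - 4) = (a - 5)^2*(a + 1)*(a + 4)*(a - 1)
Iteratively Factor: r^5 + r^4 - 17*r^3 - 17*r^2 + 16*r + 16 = (r + 1)*(r^4 - 17*r^2 + 16) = (r + 1)*(r + 4)*(r^3 - 4*r^2 - r + 4) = (r + 1)^2*(r + 4)*(r^2 - 5*r + 4) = (r - 1)*(r + 1)^2*(r + 4)*(r - 4)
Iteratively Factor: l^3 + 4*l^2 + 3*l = (l + 1)*(l^2 + 3*l) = (l + 1)*(l + 3)*(l)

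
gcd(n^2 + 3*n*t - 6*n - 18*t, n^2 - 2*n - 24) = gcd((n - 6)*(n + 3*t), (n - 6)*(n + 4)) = n - 6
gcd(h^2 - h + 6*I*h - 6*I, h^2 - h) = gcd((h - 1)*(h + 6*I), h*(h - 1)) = h - 1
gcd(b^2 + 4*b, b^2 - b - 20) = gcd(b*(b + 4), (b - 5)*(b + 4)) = b + 4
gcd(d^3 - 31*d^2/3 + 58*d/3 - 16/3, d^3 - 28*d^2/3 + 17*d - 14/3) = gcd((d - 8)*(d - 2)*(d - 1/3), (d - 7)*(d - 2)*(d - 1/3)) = d^2 - 7*d/3 + 2/3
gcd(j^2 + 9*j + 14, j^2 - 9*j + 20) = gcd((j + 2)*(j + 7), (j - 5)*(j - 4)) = 1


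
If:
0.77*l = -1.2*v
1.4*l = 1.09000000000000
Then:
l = 0.78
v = -0.50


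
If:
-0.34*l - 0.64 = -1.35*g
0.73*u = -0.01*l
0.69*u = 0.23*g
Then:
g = 0.07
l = -1.62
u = 0.02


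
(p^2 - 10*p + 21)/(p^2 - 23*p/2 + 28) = 2*(p^2 - 10*p + 21)/(2*p^2 - 23*p + 56)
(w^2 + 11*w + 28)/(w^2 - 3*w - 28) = (w + 7)/(w - 7)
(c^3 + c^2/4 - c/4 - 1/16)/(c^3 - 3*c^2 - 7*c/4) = (8*c^2 - 2*c - 1)/(4*c*(2*c - 7))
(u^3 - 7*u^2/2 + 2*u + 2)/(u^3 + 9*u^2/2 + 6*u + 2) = (u^2 - 4*u + 4)/(u^2 + 4*u + 4)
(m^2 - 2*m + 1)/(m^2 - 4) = (m^2 - 2*m + 1)/(m^2 - 4)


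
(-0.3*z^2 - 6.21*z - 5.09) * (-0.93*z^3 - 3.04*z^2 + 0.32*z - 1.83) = 0.279*z^5 + 6.6873*z^4 + 23.5161*z^3 + 14.0354*z^2 + 9.7355*z + 9.3147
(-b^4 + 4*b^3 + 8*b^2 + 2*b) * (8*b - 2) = -8*b^5 + 34*b^4 + 56*b^3 - 4*b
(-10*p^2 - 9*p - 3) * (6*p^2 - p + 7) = -60*p^4 - 44*p^3 - 79*p^2 - 60*p - 21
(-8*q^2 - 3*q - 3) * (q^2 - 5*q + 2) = -8*q^4 + 37*q^3 - 4*q^2 + 9*q - 6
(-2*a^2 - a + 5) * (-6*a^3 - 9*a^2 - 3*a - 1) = 12*a^5 + 24*a^4 - 15*a^3 - 40*a^2 - 14*a - 5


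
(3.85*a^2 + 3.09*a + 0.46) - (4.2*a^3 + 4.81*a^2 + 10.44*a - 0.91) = -4.2*a^3 - 0.96*a^2 - 7.35*a + 1.37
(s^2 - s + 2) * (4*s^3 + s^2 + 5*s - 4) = 4*s^5 - 3*s^4 + 12*s^3 - 7*s^2 + 14*s - 8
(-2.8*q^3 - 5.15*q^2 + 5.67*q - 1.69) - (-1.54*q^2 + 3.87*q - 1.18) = -2.8*q^3 - 3.61*q^2 + 1.8*q - 0.51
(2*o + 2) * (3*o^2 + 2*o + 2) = 6*o^3 + 10*o^2 + 8*o + 4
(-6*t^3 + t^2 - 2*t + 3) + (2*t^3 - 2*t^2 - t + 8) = -4*t^3 - t^2 - 3*t + 11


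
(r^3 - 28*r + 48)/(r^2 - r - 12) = (r^2 + 4*r - 12)/(r + 3)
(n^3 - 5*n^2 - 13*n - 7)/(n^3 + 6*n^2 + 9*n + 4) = (n - 7)/(n + 4)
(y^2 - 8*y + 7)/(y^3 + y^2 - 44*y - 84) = (y - 1)/(y^2 + 8*y + 12)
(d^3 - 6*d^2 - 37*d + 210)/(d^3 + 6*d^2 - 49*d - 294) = (d - 5)/(d + 7)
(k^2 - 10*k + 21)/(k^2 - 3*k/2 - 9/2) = 2*(k - 7)/(2*k + 3)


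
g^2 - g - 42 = (g - 7)*(g + 6)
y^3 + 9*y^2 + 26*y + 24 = (y + 2)*(y + 3)*(y + 4)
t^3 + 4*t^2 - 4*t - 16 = (t - 2)*(t + 2)*(t + 4)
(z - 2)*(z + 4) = z^2 + 2*z - 8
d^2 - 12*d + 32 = (d - 8)*(d - 4)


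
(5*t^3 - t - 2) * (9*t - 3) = 45*t^4 - 15*t^3 - 9*t^2 - 15*t + 6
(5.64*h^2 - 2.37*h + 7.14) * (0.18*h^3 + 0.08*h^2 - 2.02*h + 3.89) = 1.0152*h^5 + 0.0246*h^4 - 10.2972*h^3 + 27.2982*h^2 - 23.6421*h + 27.7746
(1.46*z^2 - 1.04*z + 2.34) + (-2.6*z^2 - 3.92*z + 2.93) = -1.14*z^2 - 4.96*z + 5.27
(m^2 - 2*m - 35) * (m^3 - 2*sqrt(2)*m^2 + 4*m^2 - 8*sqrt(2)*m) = m^5 - 2*sqrt(2)*m^4 + 2*m^4 - 43*m^3 - 4*sqrt(2)*m^3 - 140*m^2 + 86*sqrt(2)*m^2 + 280*sqrt(2)*m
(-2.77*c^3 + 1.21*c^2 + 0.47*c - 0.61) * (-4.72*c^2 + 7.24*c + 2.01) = 13.0744*c^5 - 25.766*c^4 + 0.974300000000001*c^3 + 8.7141*c^2 - 3.4717*c - 1.2261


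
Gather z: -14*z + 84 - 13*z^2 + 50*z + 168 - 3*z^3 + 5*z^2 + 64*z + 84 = -3*z^3 - 8*z^2 + 100*z + 336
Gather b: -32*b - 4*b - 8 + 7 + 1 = -36*b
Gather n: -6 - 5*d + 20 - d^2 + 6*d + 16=-d^2 + d + 30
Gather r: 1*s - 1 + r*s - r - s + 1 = r*(s - 1)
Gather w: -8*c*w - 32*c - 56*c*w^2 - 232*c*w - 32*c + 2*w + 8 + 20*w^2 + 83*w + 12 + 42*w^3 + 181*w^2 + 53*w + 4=-64*c + 42*w^3 + w^2*(201 - 56*c) + w*(138 - 240*c) + 24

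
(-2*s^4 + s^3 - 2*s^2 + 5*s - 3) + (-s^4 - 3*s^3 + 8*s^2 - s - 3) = -3*s^4 - 2*s^3 + 6*s^2 + 4*s - 6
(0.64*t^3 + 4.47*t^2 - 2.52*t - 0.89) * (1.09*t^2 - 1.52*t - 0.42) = 0.6976*t^5 + 3.8995*t^4 - 9.81*t^3 + 0.9829*t^2 + 2.4112*t + 0.3738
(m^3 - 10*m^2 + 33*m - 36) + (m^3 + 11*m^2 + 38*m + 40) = 2*m^3 + m^2 + 71*m + 4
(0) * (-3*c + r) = 0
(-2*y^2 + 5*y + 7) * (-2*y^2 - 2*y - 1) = 4*y^4 - 6*y^3 - 22*y^2 - 19*y - 7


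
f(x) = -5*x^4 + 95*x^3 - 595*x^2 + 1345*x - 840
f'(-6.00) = 23065.00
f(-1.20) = -3485.33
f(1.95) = 152.38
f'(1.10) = 354.23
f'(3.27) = -198.14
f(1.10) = 38.67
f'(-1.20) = 3217.96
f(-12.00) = -370500.00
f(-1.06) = -3053.70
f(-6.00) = -57330.00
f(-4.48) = -29363.56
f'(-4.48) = 14194.57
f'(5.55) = 100.14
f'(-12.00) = 91225.00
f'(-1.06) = 2950.45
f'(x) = -20*x^3 + 285*x^2 - 1190*x + 1345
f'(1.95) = -40.08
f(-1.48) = -4465.85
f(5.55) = -206.09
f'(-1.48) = 3795.30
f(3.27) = -54.07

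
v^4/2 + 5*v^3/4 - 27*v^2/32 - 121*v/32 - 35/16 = (v/2 + 1/2)*(v - 7/4)*(v + 5/4)*(v + 2)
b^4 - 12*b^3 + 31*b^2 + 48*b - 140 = (b - 7)*(b - 5)*(b - 2)*(b + 2)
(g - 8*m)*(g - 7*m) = g^2 - 15*g*m + 56*m^2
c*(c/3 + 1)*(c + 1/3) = c^3/3 + 10*c^2/9 + c/3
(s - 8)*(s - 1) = s^2 - 9*s + 8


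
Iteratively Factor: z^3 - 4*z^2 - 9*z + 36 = (z + 3)*(z^2 - 7*z + 12) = (z - 3)*(z + 3)*(z - 4)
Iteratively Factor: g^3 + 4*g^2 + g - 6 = (g - 1)*(g^2 + 5*g + 6) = (g - 1)*(g + 3)*(g + 2)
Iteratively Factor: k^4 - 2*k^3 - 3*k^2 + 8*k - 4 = (k - 1)*(k^3 - k^2 - 4*k + 4) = (k - 2)*(k - 1)*(k^2 + k - 2) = (k - 2)*(k - 1)^2*(k + 2)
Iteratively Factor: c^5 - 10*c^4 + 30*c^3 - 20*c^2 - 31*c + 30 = (c + 1)*(c^4 - 11*c^3 + 41*c^2 - 61*c + 30) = (c - 3)*(c + 1)*(c^3 - 8*c^2 + 17*c - 10) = (c - 3)*(c - 2)*(c + 1)*(c^2 - 6*c + 5) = (c - 3)*(c - 2)*(c - 1)*(c + 1)*(c - 5)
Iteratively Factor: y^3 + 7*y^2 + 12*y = (y)*(y^2 + 7*y + 12) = y*(y + 3)*(y + 4)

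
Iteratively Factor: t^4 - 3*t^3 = (t)*(t^3 - 3*t^2) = t^2*(t^2 - 3*t) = t^3*(t - 3)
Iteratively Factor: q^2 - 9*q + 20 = (q - 4)*(q - 5)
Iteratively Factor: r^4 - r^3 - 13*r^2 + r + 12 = (r + 3)*(r^3 - 4*r^2 - r + 4) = (r - 1)*(r + 3)*(r^2 - 3*r - 4) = (r - 1)*(r + 1)*(r + 3)*(r - 4)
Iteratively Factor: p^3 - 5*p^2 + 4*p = (p - 1)*(p^2 - 4*p) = (p - 4)*(p - 1)*(p)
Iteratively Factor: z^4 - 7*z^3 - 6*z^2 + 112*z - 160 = (z - 5)*(z^3 - 2*z^2 - 16*z + 32) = (z - 5)*(z - 4)*(z^2 + 2*z - 8) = (z - 5)*(z - 4)*(z - 2)*(z + 4)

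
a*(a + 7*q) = a^2 + 7*a*q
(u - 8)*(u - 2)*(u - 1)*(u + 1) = u^4 - 10*u^3 + 15*u^2 + 10*u - 16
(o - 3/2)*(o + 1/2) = o^2 - o - 3/4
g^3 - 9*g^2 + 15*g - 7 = (g - 7)*(g - 1)^2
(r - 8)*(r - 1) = r^2 - 9*r + 8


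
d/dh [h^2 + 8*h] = 2*h + 8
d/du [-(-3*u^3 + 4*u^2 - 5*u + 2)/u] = 6*u - 4 + 2/u^2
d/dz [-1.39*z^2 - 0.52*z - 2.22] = -2.78*z - 0.52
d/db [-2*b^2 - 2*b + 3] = -4*b - 2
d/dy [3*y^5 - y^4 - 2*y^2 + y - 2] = 15*y^4 - 4*y^3 - 4*y + 1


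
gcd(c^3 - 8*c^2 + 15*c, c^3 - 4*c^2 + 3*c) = c^2 - 3*c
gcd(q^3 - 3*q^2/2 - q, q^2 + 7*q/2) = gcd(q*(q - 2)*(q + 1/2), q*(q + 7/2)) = q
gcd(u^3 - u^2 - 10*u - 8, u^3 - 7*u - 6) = u^2 + 3*u + 2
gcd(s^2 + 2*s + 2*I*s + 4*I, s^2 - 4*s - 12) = s + 2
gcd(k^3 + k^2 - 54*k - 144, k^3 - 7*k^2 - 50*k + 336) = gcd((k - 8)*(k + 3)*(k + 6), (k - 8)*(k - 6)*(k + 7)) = k - 8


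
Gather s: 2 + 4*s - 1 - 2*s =2*s + 1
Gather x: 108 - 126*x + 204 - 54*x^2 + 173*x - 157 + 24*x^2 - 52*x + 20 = -30*x^2 - 5*x + 175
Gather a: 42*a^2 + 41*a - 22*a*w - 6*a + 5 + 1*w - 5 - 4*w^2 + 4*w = 42*a^2 + a*(35 - 22*w) - 4*w^2 + 5*w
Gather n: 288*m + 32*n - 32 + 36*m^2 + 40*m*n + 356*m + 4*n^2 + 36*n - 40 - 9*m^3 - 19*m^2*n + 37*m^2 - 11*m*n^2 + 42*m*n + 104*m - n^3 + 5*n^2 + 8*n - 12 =-9*m^3 + 73*m^2 + 748*m - n^3 + n^2*(9 - 11*m) + n*(-19*m^2 + 82*m + 76) - 84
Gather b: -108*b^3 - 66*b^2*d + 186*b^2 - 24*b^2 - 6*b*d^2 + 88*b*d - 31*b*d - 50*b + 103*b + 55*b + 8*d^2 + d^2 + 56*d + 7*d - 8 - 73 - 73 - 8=-108*b^3 + b^2*(162 - 66*d) + b*(-6*d^2 + 57*d + 108) + 9*d^2 + 63*d - 162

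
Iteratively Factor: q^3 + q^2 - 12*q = (q + 4)*(q^2 - 3*q) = (q - 3)*(q + 4)*(q)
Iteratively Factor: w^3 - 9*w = (w + 3)*(w^2 - 3*w) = w*(w + 3)*(w - 3)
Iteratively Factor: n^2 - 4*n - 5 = (n + 1)*(n - 5)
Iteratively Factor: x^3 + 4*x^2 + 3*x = (x + 1)*(x^2 + 3*x) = x*(x + 1)*(x + 3)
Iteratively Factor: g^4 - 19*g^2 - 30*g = (g - 5)*(g^3 + 5*g^2 + 6*g) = g*(g - 5)*(g^2 + 5*g + 6) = g*(g - 5)*(g + 2)*(g + 3)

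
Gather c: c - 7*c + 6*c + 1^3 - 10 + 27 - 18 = 0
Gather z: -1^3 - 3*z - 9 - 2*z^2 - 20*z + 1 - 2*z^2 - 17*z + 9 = -4*z^2 - 40*z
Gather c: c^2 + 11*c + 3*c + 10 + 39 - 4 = c^2 + 14*c + 45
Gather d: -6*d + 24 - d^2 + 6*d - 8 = 16 - d^2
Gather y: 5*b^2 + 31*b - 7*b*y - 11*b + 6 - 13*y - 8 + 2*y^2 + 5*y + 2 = 5*b^2 + 20*b + 2*y^2 + y*(-7*b - 8)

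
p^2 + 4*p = p*(p + 4)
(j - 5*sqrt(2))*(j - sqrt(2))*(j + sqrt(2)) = j^3 - 5*sqrt(2)*j^2 - 2*j + 10*sqrt(2)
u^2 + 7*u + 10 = (u + 2)*(u + 5)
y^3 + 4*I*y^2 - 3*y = y*(y + I)*(y + 3*I)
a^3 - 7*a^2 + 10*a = a*(a - 5)*(a - 2)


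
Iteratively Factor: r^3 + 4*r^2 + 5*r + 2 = (r + 2)*(r^2 + 2*r + 1) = (r + 1)*(r + 2)*(r + 1)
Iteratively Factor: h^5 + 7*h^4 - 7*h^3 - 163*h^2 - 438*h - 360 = (h + 3)*(h^4 + 4*h^3 - 19*h^2 - 106*h - 120) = (h + 3)^2*(h^3 + h^2 - 22*h - 40) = (h + 3)^2*(h + 4)*(h^2 - 3*h - 10) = (h - 5)*(h + 3)^2*(h + 4)*(h + 2)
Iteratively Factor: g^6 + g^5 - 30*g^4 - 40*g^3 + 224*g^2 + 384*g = (g - 4)*(g^5 + 5*g^4 - 10*g^3 - 80*g^2 - 96*g) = (g - 4)^2*(g^4 + 9*g^3 + 26*g^2 + 24*g) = (g - 4)^2*(g + 2)*(g^3 + 7*g^2 + 12*g) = (g - 4)^2*(g + 2)*(g + 4)*(g^2 + 3*g) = (g - 4)^2*(g + 2)*(g + 3)*(g + 4)*(g)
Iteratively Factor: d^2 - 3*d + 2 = (d - 1)*(d - 2)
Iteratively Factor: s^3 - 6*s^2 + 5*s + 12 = (s + 1)*(s^2 - 7*s + 12) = (s - 4)*(s + 1)*(s - 3)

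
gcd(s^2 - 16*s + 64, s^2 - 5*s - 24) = s - 8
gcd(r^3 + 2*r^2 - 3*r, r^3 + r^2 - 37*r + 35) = r - 1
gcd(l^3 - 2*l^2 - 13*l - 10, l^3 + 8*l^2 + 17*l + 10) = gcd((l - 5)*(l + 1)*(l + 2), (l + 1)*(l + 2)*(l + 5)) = l^2 + 3*l + 2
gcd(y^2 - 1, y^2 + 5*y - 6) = y - 1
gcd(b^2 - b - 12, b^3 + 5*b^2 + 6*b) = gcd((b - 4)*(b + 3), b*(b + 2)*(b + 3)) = b + 3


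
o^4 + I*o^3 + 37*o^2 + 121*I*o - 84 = (o - 7*I)*(o + I)*(o + 3*I)*(o + 4*I)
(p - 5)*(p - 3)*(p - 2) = p^3 - 10*p^2 + 31*p - 30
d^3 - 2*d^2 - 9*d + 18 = (d - 3)*(d - 2)*(d + 3)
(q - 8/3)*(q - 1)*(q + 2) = q^3 - 5*q^2/3 - 14*q/3 + 16/3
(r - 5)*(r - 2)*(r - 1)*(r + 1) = r^4 - 7*r^3 + 9*r^2 + 7*r - 10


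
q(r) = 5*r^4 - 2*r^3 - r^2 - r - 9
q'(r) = 20*r^3 - 6*r^2 - 2*r - 1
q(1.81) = 27.72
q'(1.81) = 94.32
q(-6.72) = 10755.90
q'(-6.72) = -6327.80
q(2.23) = 85.27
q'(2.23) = 186.49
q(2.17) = 74.55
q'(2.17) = 170.77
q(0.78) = -9.49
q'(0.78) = 3.28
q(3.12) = 391.20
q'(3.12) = 541.78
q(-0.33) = -8.65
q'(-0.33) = -1.71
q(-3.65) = 966.03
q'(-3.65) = -1046.18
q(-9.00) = 34182.00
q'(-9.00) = -15049.00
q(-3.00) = 444.00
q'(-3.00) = -589.00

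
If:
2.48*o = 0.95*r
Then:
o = 0.383064516129032*r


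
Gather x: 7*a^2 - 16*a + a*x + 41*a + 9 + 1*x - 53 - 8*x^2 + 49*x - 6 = 7*a^2 + 25*a - 8*x^2 + x*(a + 50) - 50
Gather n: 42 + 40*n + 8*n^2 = 8*n^2 + 40*n + 42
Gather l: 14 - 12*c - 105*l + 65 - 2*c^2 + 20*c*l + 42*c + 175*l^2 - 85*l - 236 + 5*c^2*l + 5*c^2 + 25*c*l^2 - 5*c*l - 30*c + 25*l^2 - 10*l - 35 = 3*c^2 + l^2*(25*c + 200) + l*(5*c^2 + 15*c - 200) - 192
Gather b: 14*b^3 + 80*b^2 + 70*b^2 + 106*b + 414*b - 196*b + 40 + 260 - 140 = 14*b^3 + 150*b^2 + 324*b + 160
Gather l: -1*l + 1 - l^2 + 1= -l^2 - l + 2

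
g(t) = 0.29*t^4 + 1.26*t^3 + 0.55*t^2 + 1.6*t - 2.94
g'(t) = 1.16*t^3 + 3.78*t^2 + 1.1*t + 1.6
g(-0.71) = -4.18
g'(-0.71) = 2.31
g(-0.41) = -3.58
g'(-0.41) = 1.70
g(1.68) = 9.58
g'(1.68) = 19.62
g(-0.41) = -3.58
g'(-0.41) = 1.70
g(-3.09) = -13.37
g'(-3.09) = 0.07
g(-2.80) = -12.94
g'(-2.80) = 2.69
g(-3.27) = -13.19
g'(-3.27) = -2.14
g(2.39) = 30.69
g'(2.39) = 41.66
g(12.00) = 8286.18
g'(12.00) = 2563.60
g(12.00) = 8286.18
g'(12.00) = 2563.60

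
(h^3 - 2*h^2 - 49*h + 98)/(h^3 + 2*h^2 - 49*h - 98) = (h - 2)/(h + 2)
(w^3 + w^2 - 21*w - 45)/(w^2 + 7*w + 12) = (w^2 - 2*w - 15)/(w + 4)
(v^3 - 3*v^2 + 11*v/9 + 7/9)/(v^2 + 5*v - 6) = (v^2 - 2*v - 7/9)/(v + 6)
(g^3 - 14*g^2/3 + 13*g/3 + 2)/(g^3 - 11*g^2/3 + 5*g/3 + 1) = (g - 2)/(g - 1)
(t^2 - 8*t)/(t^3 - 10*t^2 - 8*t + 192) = t/(t^2 - 2*t - 24)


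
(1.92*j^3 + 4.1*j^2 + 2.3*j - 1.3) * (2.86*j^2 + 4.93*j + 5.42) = 5.4912*j^5 + 21.1916*j^4 + 37.1974*j^3 + 29.843*j^2 + 6.057*j - 7.046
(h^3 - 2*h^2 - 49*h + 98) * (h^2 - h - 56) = h^5 - 3*h^4 - 103*h^3 + 259*h^2 + 2646*h - 5488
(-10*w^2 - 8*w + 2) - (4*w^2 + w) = -14*w^2 - 9*w + 2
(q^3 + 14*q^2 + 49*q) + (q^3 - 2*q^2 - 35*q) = 2*q^3 + 12*q^2 + 14*q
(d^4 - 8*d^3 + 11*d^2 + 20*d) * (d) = d^5 - 8*d^4 + 11*d^3 + 20*d^2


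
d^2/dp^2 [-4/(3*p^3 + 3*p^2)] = 8*((p + 1)*(3*p + 1) - (3*p + 2)^2)/(3*p^4*(p + 1)^3)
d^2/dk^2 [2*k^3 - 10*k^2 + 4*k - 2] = 12*k - 20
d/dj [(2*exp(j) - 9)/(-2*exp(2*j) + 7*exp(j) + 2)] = (4*exp(2*j) - 36*exp(j) + 67)*exp(j)/(4*exp(4*j) - 28*exp(3*j) + 41*exp(2*j) + 28*exp(j) + 4)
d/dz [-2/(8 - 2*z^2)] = -2*z/(z^2 - 4)^2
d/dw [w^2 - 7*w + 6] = 2*w - 7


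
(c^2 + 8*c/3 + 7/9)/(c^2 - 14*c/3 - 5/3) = (c + 7/3)/(c - 5)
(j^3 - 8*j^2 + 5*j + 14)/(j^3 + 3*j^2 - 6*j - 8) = (j - 7)/(j + 4)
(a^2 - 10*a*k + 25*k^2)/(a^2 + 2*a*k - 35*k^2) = (a - 5*k)/(a + 7*k)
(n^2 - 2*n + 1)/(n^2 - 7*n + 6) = (n - 1)/(n - 6)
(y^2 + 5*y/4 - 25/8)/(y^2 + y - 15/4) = (4*y - 5)/(2*(2*y - 3))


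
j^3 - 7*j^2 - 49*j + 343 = (j - 7)^2*(j + 7)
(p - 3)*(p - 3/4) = p^2 - 15*p/4 + 9/4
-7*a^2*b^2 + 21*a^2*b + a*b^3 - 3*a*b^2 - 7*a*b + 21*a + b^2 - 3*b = (-7*a + b)*(b - 3)*(a*b + 1)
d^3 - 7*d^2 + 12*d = d*(d - 4)*(d - 3)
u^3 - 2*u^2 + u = u*(u - 1)^2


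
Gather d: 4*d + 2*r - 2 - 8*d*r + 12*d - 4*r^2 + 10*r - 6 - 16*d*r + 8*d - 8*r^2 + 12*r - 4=d*(24 - 24*r) - 12*r^2 + 24*r - 12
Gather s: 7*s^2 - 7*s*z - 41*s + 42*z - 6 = 7*s^2 + s*(-7*z - 41) + 42*z - 6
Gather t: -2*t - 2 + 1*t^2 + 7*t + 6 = t^2 + 5*t + 4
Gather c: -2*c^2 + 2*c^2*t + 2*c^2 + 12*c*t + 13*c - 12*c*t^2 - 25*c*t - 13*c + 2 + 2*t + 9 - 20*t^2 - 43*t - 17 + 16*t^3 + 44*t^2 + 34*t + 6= 2*c^2*t + c*(-12*t^2 - 13*t) + 16*t^3 + 24*t^2 - 7*t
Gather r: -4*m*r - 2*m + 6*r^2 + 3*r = -2*m + 6*r^2 + r*(3 - 4*m)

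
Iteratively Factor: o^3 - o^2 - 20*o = (o)*(o^2 - o - 20) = o*(o + 4)*(o - 5)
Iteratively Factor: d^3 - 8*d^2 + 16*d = (d)*(d^2 - 8*d + 16) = d*(d - 4)*(d - 4)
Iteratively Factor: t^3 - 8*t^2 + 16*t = (t - 4)*(t^2 - 4*t) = (t - 4)^2*(t)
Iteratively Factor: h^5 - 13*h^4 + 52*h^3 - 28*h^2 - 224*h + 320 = (h - 5)*(h^4 - 8*h^3 + 12*h^2 + 32*h - 64) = (h - 5)*(h - 4)*(h^3 - 4*h^2 - 4*h + 16) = (h - 5)*(h - 4)*(h - 2)*(h^2 - 2*h - 8) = (h - 5)*(h - 4)^2*(h - 2)*(h + 2)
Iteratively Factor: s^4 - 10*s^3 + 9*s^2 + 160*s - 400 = (s + 4)*(s^3 - 14*s^2 + 65*s - 100) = (s - 5)*(s + 4)*(s^2 - 9*s + 20) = (s - 5)*(s - 4)*(s + 4)*(s - 5)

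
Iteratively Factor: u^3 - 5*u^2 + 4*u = (u - 1)*(u^2 - 4*u) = (u - 4)*(u - 1)*(u)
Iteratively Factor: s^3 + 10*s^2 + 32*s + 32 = (s + 2)*(s^2 + 8*s + 16) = (s + 2)*(s + 4)*(s + 4)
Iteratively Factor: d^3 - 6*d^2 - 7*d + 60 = (d - 4)*(d^2 - 2*d - 15) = (d - 5)*(d - 4)*(d + 3)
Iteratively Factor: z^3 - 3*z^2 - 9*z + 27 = (z - 3)*(z^2 - 9) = (z - 3)*(z + 3)*(z - 3)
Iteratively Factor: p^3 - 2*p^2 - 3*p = (p)*(p^2 - 2*p - 3) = p*(p - 3)*(p + 1)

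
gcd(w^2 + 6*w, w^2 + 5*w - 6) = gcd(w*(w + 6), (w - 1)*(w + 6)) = w + 6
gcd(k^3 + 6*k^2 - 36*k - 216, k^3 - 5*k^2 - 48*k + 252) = k - 6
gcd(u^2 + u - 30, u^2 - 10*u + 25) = u - 5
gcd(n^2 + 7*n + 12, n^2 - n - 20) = n + 4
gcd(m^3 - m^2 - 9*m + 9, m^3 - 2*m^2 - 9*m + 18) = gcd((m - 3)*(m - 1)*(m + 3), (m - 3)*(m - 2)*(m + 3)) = m^2 - 9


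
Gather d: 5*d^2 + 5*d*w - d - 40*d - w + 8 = 5*d^2 + d*(5*w - 41) - w + 8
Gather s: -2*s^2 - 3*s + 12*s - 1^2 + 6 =-2*s^2 + 9*s + 5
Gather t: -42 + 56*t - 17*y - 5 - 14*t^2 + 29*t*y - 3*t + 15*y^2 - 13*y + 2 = -14*t^2 + t*(29*y + 53) + 15*y^2 - 30*y - 45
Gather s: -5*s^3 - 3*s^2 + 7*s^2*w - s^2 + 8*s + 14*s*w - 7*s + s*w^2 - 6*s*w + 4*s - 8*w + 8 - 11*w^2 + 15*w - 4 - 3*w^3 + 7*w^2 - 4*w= -5*s^3 + s^2*(7*w - 4) + s*(w^2 + 8*w + 5) - 3*w^3 - 4*w^2 + 3*w + 4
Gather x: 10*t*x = 10*t*x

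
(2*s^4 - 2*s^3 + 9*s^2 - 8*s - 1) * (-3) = -6*s^4 + 6*s^3 - 27*s^2 + 24*s + 3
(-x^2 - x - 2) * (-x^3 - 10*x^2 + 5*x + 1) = x^5 + 11*x^4 + 7*x^3 + 14*x^2 - 11*x - 2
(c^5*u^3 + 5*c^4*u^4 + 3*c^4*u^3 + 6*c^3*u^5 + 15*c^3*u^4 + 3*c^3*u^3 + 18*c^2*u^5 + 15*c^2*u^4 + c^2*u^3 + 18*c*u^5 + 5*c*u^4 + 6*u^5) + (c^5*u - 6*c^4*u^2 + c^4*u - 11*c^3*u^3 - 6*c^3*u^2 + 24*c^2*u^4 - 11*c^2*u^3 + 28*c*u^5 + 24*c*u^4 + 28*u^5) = c^5*u^3 + c^5*u + 5*c^4*u^4 + 3*c^4*u^3 - 6*c^4*u^2 + c^4*u + 6*c^3*u^5 + 15*c^3*u^4 - 8*c^3*u^3 - 6*c^3*u^2 + 18*c^2*u^5 + 39*c^2*u^4 - 10*c^2*u^3 + 46*c*u^5 + 29*c*u^4 + 34*u^5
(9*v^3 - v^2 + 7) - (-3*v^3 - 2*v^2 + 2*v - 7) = 12*v^3 + v^2 - 2*v + 14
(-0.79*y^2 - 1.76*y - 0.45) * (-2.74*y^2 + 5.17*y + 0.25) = 2.1646*y^4 + 0.7381*y^3 - 8.0637*y^2 - 2.7665*y - 0.1125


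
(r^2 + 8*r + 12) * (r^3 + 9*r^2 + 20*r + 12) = r^5 + 17*r^4 + 104*r^3 + 280*r^2 + 336*r + 144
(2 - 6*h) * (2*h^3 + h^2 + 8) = -12*h^4 - 2*h^3 + 2*h^2 - 48*h + 16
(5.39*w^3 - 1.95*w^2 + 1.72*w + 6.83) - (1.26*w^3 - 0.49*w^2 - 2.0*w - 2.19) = 4.13*w^3 - 1.46*w^2 + 3.72*w + 9.02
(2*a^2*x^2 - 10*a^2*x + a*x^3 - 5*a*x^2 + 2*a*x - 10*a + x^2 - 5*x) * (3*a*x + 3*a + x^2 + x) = 6*a^3*x^3 - 24*a^3*x^2 - 30*a^3*x + 5*a^2*x^4 - 20*a^2*x^3 - 19*a^2*x^2 - 24*a^2*x - 30*a^2 + a*x^5 - 4*a*x^4 - 20*a*x^2 - 25*a*x + x^4 - 4*x^3 - 5*x^2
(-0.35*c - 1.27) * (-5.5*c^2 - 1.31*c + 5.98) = 1.925*c^3 + 7.4435*c^2 - 0.4293*c - 7.5946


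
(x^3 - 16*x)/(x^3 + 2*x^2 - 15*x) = (x^2 - 16)/(x^2 + 2*x - 15)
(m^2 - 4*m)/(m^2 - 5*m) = (m - 4)/(m - 5)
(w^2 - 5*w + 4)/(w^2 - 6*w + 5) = (w - 4)/(w - 5)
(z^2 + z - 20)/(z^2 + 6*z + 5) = (z - 4)/(z + 1)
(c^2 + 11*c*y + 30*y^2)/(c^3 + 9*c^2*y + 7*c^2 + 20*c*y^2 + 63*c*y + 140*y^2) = (c + 6*y)/(c^2 + 4*c*y + 7*c + 28*y)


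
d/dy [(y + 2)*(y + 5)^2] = 3*(y + 3)*(y + 5)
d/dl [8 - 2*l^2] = -4*l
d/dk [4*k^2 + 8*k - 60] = 8*k + 8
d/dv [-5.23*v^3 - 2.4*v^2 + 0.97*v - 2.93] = -15.69*v^2 - 4.8*v + 0.97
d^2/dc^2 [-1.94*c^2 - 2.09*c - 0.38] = -3.88000000000000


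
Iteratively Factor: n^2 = (n)*(n)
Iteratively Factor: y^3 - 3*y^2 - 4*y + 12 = (y - 2)*(y^2 - y - 6) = (y - 3)*(y - 2)*(y + 2)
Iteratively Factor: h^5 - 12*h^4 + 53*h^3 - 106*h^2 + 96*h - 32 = (h - 2)*(h^4 - 10*h^3 + 33*h^2 - 40*h + 16) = (h - 4)*(h - 2)*(h^3 - 6*h^2 + 9*h - 4) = (h - 4)*(h - 2)*(h - 1)*(h^2 - 5*h + 4) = (h - 4)*(h - 2)*(h - 1)^2*(h - 4)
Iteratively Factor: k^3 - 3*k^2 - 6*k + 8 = (k - 4)*(k^2 + k - 2) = (k - 4)*(k - 1)*(k + 2)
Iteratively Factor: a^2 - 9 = (a + 3)*(a - 3)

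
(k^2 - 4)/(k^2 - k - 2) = (k + 2)/(k + 1)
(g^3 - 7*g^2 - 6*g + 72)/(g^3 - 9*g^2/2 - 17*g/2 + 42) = 2*(g - 6)/(2*g - 7)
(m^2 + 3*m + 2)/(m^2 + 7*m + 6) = (m + 2)/(m + 6)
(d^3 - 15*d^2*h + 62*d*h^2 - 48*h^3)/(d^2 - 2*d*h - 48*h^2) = (d^2 - 7*d*h + 6*h^2)/(d + 6*h)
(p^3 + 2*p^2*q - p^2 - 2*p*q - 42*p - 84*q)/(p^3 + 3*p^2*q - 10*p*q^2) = (p^3 + 2*p^2*q - p^2 - 2*p*q - 42*p - 84*q)/(p*(p^2 + 3*p*q - 10*q^2))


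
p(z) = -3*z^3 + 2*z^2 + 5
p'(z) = -9*z^2 + 4*z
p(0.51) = 5.12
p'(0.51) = -0.30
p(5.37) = -401.89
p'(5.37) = -238.05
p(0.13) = 5.03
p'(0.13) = 0.37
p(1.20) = 2.70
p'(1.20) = -8.16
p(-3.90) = 213.38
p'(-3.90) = -152.49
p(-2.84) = 89.85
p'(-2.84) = -83.95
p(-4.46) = 310.93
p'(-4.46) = -196.86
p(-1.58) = 21.83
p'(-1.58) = -28.79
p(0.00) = 5.00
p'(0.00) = 0.00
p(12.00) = -4891.00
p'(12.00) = -1248.00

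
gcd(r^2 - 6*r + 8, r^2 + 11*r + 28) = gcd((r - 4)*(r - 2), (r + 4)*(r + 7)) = 1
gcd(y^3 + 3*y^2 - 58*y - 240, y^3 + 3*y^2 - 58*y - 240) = y^3 + 3*y^2 - 58*y - 240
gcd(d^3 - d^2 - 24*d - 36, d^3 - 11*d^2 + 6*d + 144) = d^2 - 3*d - 18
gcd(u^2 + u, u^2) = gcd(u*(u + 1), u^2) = u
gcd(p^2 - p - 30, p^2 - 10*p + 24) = p - 6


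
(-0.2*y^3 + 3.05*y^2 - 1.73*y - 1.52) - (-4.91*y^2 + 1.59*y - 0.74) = -0.2*y^3 + 7.96*y^2 - 3.32*y - 0.78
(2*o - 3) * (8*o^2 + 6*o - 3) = 16*o^3 - 12*o^2 - 24*o + 9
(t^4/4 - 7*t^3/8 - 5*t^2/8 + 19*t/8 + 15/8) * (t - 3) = t^5/4 - 13*t^4/8 + 2*t^3 + 17*t^2/4 - 21*t/4 - 45/8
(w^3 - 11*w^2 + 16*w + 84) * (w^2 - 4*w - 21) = w^5 - 15*w^4 + 39*w^3 + 251*w^2 - 672*w - 1764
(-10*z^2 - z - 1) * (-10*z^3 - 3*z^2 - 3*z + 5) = 100*z^5 + 40*z^4 + 43*z^3 - 44*z^2 - 2*z - 5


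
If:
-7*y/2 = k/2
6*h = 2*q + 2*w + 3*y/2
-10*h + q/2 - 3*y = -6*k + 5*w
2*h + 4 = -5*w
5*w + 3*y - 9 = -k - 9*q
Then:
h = 12419/54618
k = -12502/27309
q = 41620/27309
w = -24331/27309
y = 1786/27309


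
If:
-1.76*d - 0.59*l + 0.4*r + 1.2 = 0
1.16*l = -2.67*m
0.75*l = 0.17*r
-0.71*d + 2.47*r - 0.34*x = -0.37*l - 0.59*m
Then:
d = 0.0215369855408835*x + 0.712482472728664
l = 0.0322677319671123*x + 0.0459426932419447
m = -0.0140189397310301*x - 0.0199601214084853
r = 0.142357641031378*x + 0.202688352537991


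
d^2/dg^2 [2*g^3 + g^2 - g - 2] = 12*g + 2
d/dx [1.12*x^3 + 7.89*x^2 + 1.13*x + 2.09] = 3.36*x^2 + 15.78*x + 1.13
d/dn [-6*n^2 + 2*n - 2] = 2 - 12*n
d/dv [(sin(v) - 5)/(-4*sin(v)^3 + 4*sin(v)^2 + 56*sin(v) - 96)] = (sin(v)^3 - 8*sin(v)^2 + 5*sin(v) + 23)*cos(v)/(2*(sin(v)^3 - sin(v)^2 - 14*sin(v) + 24)^2)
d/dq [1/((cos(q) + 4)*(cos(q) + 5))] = (2*cos(q) + 9)*sin(q)/((cos(q) + 4)^2*(cos(q) + 5)^2)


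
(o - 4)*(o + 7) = o^2 + 3*o - 28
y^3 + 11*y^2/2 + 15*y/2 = y*(y + 5/2)*(y + 3)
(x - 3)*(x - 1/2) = x^2 - 7*x/2 + 3/2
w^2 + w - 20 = (w - 4)*(w + 5)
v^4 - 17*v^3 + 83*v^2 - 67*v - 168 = (v - 8)*(v - 7)*(v - 3)*(v + 1)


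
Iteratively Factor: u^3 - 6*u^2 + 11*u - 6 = (u - 1)*(u^2 - 5*u + 6) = (u - 2)*(u - 1)*(u - 3)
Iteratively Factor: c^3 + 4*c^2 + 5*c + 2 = (c + 1)*(c^2 + 3*c + 2) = (c + 1)^2*(c + 2)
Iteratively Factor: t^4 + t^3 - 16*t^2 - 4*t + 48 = (t - 3)*(t^3 + 4*t^2 - 4*t - 16) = (t - 3)*(t + 2)*(t^2 + 2*t - 8) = (t - 3)*(t + 2)*(t + 4)*(t - 2)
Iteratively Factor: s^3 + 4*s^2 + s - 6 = (s + 3)*(s^2 + s - 2) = (s - 1)*(s + 3)*(s + 2)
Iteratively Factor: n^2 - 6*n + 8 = (n - 2)*(n - 4)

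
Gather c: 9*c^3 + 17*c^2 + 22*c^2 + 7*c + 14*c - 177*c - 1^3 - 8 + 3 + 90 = 9*c^3 + 39*c^2 - 156*c + 84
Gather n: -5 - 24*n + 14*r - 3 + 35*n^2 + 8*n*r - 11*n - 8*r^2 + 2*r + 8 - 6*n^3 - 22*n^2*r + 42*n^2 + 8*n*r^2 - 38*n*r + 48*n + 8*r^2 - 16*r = -6*n^3 + n^2*(77 - 22*r) + n*(8*r^2 - 30*r + 13)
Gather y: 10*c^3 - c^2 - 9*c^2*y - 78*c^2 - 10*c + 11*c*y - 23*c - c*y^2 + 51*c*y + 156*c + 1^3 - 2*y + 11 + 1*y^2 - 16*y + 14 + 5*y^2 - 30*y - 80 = 10*c^3 - 79*c^2 + 123*c + y^2*(6 - c) + y*(-9*c^2 + 62*c - 48) - 54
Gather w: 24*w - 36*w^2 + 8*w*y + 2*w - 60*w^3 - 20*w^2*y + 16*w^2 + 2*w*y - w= -60*w^3 + w^2*(-20*y - 20) + w*(10*y + 25)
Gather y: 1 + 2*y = 2*y + 1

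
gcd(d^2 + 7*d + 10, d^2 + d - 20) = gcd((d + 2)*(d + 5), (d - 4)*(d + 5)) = d + 5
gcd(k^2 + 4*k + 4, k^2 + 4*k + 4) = k^2 + 4*k + 4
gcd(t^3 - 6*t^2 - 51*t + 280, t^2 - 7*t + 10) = t - 5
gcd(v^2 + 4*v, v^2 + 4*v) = v^2 + 4*v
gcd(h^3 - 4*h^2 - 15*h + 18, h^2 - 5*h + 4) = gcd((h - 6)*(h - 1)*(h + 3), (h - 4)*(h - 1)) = h - 1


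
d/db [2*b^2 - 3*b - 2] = 4*b - 3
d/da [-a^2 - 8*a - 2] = -2*a - 8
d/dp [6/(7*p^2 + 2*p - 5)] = 12*(-7*p - 1)/(7*p^2 + 2*p - 5)^2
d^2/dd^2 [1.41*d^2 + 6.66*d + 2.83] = 2.82000000000000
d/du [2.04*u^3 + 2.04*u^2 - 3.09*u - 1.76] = 6.12*u^2 + 4.08*u - 3.09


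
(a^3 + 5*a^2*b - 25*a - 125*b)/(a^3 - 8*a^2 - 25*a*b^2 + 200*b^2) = (a^2 - 25)/(a^2 - 5*a*b - 8*a + 40*b)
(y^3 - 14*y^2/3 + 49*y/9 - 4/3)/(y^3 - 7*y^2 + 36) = (9*y^2 - 15*y + 4)/(9*(y^2 - 4*y - 12))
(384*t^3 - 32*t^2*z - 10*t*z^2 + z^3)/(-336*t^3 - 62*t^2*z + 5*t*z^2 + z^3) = (-8*t + z)/(7*t + z)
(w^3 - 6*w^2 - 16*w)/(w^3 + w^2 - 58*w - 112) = w/(w + 7)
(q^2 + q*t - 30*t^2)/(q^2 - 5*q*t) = (q + 6*t)/q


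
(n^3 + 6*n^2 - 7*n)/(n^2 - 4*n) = (n^2 + 6*n - 7)/(n - 4)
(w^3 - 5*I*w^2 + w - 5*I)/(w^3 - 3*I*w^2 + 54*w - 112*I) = (w^3 - 5*I*w^2 + w - 5*I)/(w^3 - 3*I*w^2 + 54*w - 112*I)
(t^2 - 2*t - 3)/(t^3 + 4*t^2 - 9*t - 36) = (t + 1)/(t^2 + 7*t + 12)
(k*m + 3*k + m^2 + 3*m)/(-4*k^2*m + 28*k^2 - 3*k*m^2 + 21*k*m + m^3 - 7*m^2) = (-m - 3)/(4*k*m - 28*k - m^2 + 7*m)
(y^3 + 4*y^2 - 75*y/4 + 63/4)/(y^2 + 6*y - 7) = (y^2 - 3*y + 9/4)/(y - 1)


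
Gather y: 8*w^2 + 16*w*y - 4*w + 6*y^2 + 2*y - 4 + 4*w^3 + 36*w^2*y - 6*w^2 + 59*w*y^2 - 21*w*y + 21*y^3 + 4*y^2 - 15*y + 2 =4*w^3 + 2*w^2 - 4*w + 21*y^3 + y^2*(59*w + 10) + y*(36*w^2 - 5*w - 13) - 2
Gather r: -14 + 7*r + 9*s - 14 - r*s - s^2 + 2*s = r*(7 - s) - s^2 + 11*s - 28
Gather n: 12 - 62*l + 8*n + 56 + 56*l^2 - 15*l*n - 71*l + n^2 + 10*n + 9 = 56*l^2 - 133*l + n^2 + n*(18 - 15*l) + 77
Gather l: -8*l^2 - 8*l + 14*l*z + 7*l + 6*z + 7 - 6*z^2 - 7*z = -8*l^2 + l*(14*z - 1) - 6*z^2 - z + 7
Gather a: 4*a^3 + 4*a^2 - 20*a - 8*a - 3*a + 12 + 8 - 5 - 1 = 4*a^3 + 4*a^2 - 31*a + 14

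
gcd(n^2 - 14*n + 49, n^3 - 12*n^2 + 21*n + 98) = n^2 - 14*n + 49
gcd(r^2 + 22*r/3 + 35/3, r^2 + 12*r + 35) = r + 5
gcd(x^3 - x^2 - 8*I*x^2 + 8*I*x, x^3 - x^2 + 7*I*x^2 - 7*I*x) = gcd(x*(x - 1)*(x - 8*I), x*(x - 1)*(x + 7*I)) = x^2 - x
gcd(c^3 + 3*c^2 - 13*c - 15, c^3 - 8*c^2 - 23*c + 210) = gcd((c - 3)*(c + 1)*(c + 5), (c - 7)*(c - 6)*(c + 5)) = c + 5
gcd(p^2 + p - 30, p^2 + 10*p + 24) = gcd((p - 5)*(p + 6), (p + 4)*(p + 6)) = p + 6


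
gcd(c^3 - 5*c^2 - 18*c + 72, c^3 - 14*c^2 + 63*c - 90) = c^2 - 9*c + 18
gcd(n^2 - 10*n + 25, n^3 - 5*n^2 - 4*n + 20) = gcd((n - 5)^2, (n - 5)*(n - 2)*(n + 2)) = n - 5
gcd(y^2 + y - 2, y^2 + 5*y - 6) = y - 1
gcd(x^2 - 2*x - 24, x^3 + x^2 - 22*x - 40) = x + 4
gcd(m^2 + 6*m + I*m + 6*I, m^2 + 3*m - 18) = m + 6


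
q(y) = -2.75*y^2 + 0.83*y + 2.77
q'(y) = 0.83 - 5.5*y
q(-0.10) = 2.66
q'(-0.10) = 1.38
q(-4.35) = -52.88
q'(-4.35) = 24.76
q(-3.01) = -24.64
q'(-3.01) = 17.38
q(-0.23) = 2.43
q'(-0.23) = 2.10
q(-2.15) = -11.73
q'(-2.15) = 12.66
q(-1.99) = -9.77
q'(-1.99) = 11.78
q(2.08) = -7.40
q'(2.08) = -10.61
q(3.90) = -35.82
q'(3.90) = -20.62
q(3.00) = -19.49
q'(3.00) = -15.67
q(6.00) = -91.25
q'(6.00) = -32.17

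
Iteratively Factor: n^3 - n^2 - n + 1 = (n + 1)*(n^2 - 2*n + 1) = (n - 1)*(n + 1)*(n - 1)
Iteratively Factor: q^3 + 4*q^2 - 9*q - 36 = (q + 4)*(q^2 - 9) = (q - 3)*(q + 4)*(q + 3)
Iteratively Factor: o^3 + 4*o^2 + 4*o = (o + 2)*(o^2 + 2*o) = (o + 2)^2*(o)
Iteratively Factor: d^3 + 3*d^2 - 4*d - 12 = (d + 3)*(d^2 - 4) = (d - 2)*(d + 3)*(d + 2)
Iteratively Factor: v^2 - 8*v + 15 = (v - 5)*(v - 3)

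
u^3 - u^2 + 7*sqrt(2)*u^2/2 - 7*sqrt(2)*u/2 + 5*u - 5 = (u - 1)*(u + sqrt(2))*(u + 5*sqrt(2)/2)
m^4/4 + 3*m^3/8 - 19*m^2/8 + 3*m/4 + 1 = (m/4 + 1)*(m - 2)*(m - 1)*(m + 1/2)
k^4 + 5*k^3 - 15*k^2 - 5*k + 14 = (k - 2)*(k - 1)*(k + 1)*(k + 7)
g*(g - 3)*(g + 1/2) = g^3 - 5*g^2/2 - 3*g/2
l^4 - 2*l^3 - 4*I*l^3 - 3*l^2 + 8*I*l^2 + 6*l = l*(l - 2)*(l - 3*I)*(l - I)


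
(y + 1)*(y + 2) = y^2 + 3*y + 2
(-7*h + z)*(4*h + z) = -28*h^2 - 3*h*z + z^2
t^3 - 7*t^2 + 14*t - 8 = (t - 4)*(t - 2)*(t - 1)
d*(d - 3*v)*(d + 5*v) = d^3 + 2*d^2*v - 15*d*v^2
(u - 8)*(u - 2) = u^2 - 10*u + 16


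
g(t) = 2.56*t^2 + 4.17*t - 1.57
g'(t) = 5.12*t + 4.17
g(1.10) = 6.11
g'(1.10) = 9.80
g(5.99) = 115.26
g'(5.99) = 34.84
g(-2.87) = 7.55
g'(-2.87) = -10.52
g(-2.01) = 0.39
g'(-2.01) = -6.12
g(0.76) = 3.08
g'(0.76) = 8.06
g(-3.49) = 15.06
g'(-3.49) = -13.70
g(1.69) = 12.79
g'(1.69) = 12.82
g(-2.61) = 4.99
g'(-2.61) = -9.19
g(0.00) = -1.57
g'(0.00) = 4.17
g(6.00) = 115.61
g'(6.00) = 34.89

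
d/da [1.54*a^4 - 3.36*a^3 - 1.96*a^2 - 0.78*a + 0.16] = 6.16*a^3 - 10.08*a^2 - 3.92*a - 0.78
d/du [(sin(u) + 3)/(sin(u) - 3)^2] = -(sin(u) + 9)*cos(u)/(sin(u) - 3)^3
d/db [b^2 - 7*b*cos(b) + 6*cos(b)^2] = 7*b*sin(b) + 2*b - 6*sin(2*b) - 7*cos(b)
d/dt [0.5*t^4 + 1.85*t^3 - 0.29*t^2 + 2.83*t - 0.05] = 2.0*t^3 + 5.55*t^2 - 0.58*t + 2.83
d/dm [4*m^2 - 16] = 8*m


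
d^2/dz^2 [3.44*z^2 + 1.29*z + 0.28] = 6.88000000000000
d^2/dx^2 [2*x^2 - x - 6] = 4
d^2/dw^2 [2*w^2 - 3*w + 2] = 4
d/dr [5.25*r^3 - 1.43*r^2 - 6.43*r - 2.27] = 15.75*r^2 - 2.86*r - 6.43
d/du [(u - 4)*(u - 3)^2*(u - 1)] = 4*u^3 - 33*u^2 + 86*u - 69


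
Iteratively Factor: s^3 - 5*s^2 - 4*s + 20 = (s + 2)*(s^2 - 7*s + 10) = (s - 2)*(s + 2)*(s - 5)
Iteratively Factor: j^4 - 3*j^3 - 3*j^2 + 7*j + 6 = (j - 2)*(j^3 - j^2 - 5*j - 3) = (j - 2)*(j + 1)*(j^2 - 2*j - 3) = (j - 2)*(j + 1)^2*(j - 3)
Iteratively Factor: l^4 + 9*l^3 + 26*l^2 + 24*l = (l + 2)*(l^3 + 7*l^2 + 12*l) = l*(l + 2)*(l^2 + 7*l + 12) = l*(l + 2)*(l + 3)*(l + 4)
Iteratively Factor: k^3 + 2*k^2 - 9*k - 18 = (k + 3)*(k^2 - k - 6) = (k - 3)*(k + 3)*(k + 2)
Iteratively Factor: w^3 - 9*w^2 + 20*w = (w - 4)*(w^2 - 5*w) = (w - 5)*(w - 4)*(w)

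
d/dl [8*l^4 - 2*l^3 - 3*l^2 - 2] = 2*l*(16*l^2 - 3*l - 3)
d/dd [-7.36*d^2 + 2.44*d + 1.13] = 2.44 - 14.72*d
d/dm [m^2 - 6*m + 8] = 2*m - 6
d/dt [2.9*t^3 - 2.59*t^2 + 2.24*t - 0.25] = 8.7*t^2 - 5.18*t + 2.24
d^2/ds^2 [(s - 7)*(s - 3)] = 2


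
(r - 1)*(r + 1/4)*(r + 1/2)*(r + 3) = r^4 + 11*r^3/4 - 11*r^2/8 - 2*r - 3/8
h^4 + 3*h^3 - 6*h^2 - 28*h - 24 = (h - 3)*(h + 2)^3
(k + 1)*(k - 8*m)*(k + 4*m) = k^3 - 4*k^2*m + k^2 - 32*k*m^2 - 4*k*m - 32*m^2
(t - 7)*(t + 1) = t^2 - 6*t - 7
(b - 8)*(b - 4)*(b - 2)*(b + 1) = b^4 - 13*b^3 + 42*b^2 - 8*b - 64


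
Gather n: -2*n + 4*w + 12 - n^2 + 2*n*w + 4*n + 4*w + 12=-n^2 + n*(2*w + 2) + 8*w + 24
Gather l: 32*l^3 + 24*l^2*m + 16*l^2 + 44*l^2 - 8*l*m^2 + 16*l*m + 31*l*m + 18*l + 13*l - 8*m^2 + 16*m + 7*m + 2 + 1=32*l^3 + l^2*(24*m + 60) + l*(-8*m^2 + 47*m + 31) - 8*m^2 + 23*m + 3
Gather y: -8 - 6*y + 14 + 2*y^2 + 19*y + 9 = 2*y^2 + 13*y + 15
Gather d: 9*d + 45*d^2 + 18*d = 45*d^2 + 27*d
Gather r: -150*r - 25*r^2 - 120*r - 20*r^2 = -45*r^2 - 270*r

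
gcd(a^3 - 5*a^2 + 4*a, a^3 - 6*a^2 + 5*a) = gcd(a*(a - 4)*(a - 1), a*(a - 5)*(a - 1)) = a^2 - a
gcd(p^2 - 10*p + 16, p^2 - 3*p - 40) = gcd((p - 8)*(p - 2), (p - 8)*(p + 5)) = p - 8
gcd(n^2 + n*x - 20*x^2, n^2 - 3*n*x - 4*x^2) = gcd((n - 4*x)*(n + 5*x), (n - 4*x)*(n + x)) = -n + 4*x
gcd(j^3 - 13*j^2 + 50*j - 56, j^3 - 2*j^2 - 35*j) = j - 7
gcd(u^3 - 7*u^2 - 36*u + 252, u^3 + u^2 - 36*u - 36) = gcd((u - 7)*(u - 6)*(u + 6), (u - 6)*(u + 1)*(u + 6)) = u^2 - 36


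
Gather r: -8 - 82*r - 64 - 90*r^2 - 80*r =-90*r^2 - 162*r - 72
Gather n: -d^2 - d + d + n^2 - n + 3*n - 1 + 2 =-d^2 + n^2 + 2*n + 1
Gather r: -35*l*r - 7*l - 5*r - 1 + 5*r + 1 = -35*l*r - 7*l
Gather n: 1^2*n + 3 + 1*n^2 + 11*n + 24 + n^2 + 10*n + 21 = 2*n^2 + 22*n + 48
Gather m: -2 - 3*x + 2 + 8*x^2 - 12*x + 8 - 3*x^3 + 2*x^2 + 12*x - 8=-3*x^3 + 10*x^2 - 3*x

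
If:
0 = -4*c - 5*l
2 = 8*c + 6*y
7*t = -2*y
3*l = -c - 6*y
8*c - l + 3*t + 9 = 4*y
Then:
No Solution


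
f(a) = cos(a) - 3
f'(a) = -sin(a)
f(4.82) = -2.89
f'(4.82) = 0.99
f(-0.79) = -2.30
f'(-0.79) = 0.71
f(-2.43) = -3.76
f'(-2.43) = 0.65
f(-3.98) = -3.67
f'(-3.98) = -0.74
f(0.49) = -2.12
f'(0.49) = -0.47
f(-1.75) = -3.18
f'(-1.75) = 0.98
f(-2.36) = -3.71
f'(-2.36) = 0.70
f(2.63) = -3.87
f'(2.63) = -0.49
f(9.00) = -3.91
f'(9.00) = -0.41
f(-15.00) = -3.76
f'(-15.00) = 0.65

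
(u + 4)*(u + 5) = u^2 + 9*u + 20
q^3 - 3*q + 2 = (q - 1)^2*(q + 2)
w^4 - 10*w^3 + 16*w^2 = w^2*(w - 8)*(w - 2)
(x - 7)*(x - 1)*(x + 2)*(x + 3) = x^4 - 3*x^3 - 27*x^2 - 13*x + 42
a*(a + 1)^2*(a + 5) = a^4 + 7*a^3 + 11*a^2 + 5*a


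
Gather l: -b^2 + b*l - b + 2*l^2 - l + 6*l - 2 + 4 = -b^2 - b + 2*l^2 + l*(b + 5) + 2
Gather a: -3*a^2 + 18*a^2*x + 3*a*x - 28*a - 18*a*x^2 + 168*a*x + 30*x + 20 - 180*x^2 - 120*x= a^2*(18*x - 3) + a*(-18*x^2 + 171*x - 28) - 180*x^2 - 90*x + 20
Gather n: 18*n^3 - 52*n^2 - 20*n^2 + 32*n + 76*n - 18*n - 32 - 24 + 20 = 18*n^3 - 72*n^2 + 90*n - 36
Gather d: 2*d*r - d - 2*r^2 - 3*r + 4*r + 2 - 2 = d*(2*r - 1) - 2*r^2 + r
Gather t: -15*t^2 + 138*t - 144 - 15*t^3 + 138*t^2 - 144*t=-15*t^3 + 123*t^2 - 6*t - 144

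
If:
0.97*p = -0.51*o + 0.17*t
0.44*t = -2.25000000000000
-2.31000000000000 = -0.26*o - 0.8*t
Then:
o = 24.62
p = -13.84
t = -5.11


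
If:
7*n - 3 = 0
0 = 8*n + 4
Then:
No Solution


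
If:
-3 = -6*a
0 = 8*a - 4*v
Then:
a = 1/2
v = 1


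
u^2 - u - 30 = (u - 6)*(u + 5)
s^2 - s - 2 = (s - 2)*(s + 1)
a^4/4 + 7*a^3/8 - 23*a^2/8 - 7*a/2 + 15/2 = (a/4 + 1/2)*(a - 2)*(a - 3/2)*(a + 5)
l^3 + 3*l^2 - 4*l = l*(l - 1)*(l + 4)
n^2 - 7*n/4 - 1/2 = (n - 2)*(n + 1/4)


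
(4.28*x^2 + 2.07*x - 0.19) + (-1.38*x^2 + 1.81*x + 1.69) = 2.9*x^2 + 3.88*x + 1.5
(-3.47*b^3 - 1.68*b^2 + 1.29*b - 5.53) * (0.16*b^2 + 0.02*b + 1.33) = -0.5552*b^5 - 0.3382*b^4 - 4.4423*b^3 - 3.0934*b^2 + 1.6051*b - 7.3549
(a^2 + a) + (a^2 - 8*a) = 2*a^2 - 7*a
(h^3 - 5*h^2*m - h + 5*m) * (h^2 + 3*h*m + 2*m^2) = h^5 - 2*h^4*m - 13*h^3*m^2 - h^3 - 10*h^2*m^3 + 2*h^2*m + 13*h*m^2 + 10*m^3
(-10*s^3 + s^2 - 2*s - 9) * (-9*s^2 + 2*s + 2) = 90*s^5 - 29*s^4 + 79*s^2 - 22*s - 18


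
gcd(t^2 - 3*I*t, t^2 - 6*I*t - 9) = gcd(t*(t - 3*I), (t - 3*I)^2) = t - 3*I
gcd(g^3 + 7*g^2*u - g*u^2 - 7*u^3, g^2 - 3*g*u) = 1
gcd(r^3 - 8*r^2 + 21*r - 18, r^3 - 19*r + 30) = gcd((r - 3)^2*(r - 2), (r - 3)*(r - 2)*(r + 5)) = r^2 - 5*r + 6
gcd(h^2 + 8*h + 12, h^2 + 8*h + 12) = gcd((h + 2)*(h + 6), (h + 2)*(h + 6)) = h^2 + 8*h + 12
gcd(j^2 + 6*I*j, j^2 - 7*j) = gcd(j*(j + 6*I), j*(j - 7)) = j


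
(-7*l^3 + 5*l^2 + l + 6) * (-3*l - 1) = 21*l^4 - 8*l^3 - 8*l^2 - 19*l - 6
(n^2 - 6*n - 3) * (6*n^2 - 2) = 6*n^4 - 36*n^3 - 20*n^2 + 12*n + 6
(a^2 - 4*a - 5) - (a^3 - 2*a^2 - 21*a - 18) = -a^3 + 3*a^2 + 17*a + 13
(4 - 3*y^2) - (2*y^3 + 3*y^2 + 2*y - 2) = -2*y^3 - 6*y^2 - 2*y + 6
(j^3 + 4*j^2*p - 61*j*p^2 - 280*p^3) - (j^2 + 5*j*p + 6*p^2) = j^3 + 4*j^2*p - j^2 - 61*j*p^2 - 5*j*p - 280*p^3 - 6*p^2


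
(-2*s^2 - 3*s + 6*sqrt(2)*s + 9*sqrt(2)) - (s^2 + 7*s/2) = -3*s^2 - 13*s/2 + 6*sqrt(2)*s + 9*sqrt(2)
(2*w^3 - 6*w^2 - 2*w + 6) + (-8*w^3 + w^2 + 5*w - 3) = -6*w^3 - 5*w^2 + 3*w + 3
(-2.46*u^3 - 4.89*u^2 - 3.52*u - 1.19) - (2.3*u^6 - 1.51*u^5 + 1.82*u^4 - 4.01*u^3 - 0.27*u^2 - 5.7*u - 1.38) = -2.3*u^6 + 1.51*u^5 - 1.82*u^4 + 1.55*u^3 - 4.62*u^2 + 2.18*u + 0.19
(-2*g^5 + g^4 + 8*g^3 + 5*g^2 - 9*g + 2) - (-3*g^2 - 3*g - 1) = -2*g^5 + g^4 + 8*g^3 + 8*g^2 - 6*g + 3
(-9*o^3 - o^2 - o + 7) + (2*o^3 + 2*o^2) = -7*o^3 + o^2 - o + 7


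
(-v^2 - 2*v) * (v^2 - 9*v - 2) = -v^4 + 7*v^3 + 20*v^2 + 4*v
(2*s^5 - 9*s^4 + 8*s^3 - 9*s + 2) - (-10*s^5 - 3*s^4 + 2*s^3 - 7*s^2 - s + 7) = 12*s^5 - 6*s^4 + 6*s^3 + 7*s^2 - 8*s - 5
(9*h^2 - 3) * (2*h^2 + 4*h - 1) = 18*h^4 + 36*h^3 - 15*h^2 - 12*h + 3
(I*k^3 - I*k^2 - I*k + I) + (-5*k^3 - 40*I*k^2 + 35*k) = -5*k^3 + I*k^3 - 41*I*k^2 + 35*k - I*k + I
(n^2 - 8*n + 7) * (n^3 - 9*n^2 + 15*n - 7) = n^5 - 17*n^4 + 94*n^3 - 190*n^2 + 161*n - 49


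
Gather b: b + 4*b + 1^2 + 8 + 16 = 5*b + 25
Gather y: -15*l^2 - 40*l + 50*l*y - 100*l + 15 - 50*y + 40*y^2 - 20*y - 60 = -15*l^2 - 140*l + 40*y^2 + y*(50*l - 70) - 45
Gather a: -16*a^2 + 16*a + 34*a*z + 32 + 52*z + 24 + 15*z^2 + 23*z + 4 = -16*a^2 + a*(34*z + 16) + 15*z^2 + 75*z + 60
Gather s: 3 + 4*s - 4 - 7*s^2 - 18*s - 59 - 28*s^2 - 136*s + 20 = -35*s^2 - 150*s - 40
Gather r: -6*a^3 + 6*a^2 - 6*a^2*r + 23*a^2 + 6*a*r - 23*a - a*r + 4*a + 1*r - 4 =-6*a^3 + 29*a^2 - 19*a + r*(-6*a^2 + 5*a + 1) - 4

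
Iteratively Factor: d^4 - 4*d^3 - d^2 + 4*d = (d + 1)*(d^3 - 5*d^2 + 4*d) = (d - 1)*(d + 1)*(d^2 - 4*d) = (d - 4)*(d - 1)*(d + 1)*(d)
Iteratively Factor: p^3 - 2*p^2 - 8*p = (p)*(p^2 - 2*p - 8) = p*(p + 2)*(p - 4)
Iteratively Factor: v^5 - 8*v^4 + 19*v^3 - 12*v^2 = (v - 4)*(v^4 - 4*v^3 + 3*v^2) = (v - 4)*(v - 1)*(v^3 - 3*v^2) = v*(v - 4)*(v - 1)*(v^2 - 3*v) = v*(v - 4)*(v - 3)*(v - 1)*(v)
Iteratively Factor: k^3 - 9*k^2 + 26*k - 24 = (k - 2)*(k^2 - 7*k + 12) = (k - 3)*(k - 2)*(k - 4)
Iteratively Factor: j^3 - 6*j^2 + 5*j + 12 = (j - 3)*(j^2 - 3*j - 4) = (j - 4)*(j - 3)*(j + 1)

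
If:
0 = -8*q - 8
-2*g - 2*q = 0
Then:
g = 1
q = -1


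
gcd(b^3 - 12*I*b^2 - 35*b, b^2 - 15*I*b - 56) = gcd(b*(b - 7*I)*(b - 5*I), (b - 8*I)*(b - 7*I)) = b - 7*I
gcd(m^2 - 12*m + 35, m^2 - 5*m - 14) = m - 7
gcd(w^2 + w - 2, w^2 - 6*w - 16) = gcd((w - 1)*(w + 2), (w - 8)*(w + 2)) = w + 2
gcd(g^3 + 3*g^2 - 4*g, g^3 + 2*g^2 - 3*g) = g^2 - g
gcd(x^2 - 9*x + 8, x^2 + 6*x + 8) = 1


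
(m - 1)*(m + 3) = m^2 + 2*m - 3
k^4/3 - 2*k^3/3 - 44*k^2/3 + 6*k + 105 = (k/3 + 1)*(k - 7)*(k - 3)*(k + 5)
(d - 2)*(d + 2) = d^2 - 4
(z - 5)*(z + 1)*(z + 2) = z^3 - 2*z^2 - 13*z - 10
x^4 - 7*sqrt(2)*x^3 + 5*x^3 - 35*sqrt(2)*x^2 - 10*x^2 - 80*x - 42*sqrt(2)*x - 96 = (x + 2)*(x + 3)*(x - 8*sqrt(2))*(x + sqrt(2))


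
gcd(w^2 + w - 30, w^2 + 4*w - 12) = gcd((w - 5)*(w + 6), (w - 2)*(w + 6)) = w + 6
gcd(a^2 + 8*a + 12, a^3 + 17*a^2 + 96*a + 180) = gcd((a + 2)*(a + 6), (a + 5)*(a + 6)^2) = a + 6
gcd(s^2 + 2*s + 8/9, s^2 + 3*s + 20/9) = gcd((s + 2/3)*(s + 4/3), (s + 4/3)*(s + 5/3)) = s + 4/3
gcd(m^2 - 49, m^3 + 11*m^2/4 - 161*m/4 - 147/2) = m + 7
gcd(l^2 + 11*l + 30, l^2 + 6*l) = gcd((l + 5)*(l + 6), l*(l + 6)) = l + 6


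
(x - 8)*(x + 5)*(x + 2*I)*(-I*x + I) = -I*x^4 + 2*x^3 + 4*I*x^3 - 8*x^2 + 37*I*x^2 - 74*x - 40*I*x + 80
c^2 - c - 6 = (c - 3)*(c + 2)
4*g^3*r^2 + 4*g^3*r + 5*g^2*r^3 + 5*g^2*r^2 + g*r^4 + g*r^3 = r*(g + r)*(4*g + r)*(g*r + g)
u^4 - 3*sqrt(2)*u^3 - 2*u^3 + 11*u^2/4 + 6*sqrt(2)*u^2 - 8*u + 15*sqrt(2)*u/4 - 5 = (u - 5/2)*(u + 1/2)*(u - 2*sqrt(2))*(u - sqrt(2))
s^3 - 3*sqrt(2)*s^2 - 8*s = s*(s - 4*sqrt(2))*(s + sqrt(2))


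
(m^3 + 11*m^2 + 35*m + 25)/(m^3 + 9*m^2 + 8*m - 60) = (m^2 + 6*m + 5)/(m^2 + 4*m - 12)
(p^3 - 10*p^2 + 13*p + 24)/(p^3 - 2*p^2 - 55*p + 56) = (p^2 - 2*p - 3)/(p^2 + 6*p - 7)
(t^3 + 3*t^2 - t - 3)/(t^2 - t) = t + 4 + 3/t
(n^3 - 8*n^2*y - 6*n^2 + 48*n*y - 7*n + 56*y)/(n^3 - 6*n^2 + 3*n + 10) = (n^2 - 8*n*y - 7*n + 56*y)/(n^2 - 7*n + 10)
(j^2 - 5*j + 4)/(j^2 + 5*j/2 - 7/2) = 2*(j - 4)/(2*j + 7)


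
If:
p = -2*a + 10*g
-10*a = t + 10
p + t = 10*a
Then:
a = -t/10 - 1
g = -11*t/50 - 6/5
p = -2*t - 10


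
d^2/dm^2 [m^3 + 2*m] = 6*m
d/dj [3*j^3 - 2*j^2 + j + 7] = 9*j^2 - 4*j + 1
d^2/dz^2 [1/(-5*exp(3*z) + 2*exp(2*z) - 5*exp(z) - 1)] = (-2*(15*exp(2*z) - 4*exp(z) + 5)^2*exp(z) + (45*exp(2*z) - 8*exp(z) + 5)*(5*exp(3*z) - 2*exp(2*z) + 5*exp(z) + 1))*exp(z)/(5*exp(3*z) - 2*exp(2*z) + 5*exp(z) + 1)^3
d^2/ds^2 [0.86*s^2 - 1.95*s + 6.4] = 1.72000000000000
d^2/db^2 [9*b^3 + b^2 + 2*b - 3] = 54*b + 2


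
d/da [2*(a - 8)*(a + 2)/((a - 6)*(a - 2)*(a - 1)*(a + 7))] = 4*(-a^5 + 10*a^4 + 20*a^3 - 113*a^2 - 772*a + 1276)/(a^8 - 4*a^7 - 82*a^6 + 428*a^5 + 1169*a^4 - 10672*a^3 + 23608*a^2 - 21504*a + 7056)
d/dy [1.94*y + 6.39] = 1.94000000000000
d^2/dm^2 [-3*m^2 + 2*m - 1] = -6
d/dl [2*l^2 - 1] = 4*l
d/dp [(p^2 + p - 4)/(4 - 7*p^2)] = (7*p^2 - 48*p + 4)/(49*p^4 - 56*p^2 + 16)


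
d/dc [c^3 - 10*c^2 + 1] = c*(3*c - 20)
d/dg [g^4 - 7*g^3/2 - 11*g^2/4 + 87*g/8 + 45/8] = 4*g^3 - 21*g^2/2 - 11*g/2 + 87/8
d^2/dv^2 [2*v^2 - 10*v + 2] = 4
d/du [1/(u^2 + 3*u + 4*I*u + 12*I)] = (-2*u - 3 - 4*I)/(u^2 + 3*u + 4*I*u + 12*I)^2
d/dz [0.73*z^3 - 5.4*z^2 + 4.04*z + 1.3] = 2.19*z^2 - 10.8*z + 4.04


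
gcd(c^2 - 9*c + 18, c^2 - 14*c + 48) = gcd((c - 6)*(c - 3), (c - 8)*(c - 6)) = c - 6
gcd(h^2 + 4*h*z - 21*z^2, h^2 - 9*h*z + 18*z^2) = -h + 3*z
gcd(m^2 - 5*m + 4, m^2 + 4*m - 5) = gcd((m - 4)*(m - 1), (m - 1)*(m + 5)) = m - 1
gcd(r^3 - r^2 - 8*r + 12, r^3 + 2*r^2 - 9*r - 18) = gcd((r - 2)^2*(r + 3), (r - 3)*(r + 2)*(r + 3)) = r + 3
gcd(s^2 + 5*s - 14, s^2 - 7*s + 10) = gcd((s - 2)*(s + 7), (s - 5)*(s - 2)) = s - 2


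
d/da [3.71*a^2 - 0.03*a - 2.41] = 7.42*a - 0.03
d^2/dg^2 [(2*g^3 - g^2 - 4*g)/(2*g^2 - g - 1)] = 6*(-4*g^3 - 6*g + 1)/(8*g^6 - 12*g^5 - 6*g^4 + 11*g^3 + 3*g^2 - 3*g - 1)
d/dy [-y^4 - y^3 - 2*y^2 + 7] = y*(-4*y^2 - 3*y - 4)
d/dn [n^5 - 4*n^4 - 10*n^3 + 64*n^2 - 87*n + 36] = 5*n^4 - 16*n^3 - 30*n^2 + 128*n - 87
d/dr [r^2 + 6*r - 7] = 2*r + 6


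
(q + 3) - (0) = q + 3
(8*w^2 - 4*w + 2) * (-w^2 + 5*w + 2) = -8*w^4 + 44*w^3 - 6*w^2 + 2*w + 4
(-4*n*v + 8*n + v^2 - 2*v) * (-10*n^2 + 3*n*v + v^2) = 40*n^3*v - 80*n^3 - 22*n^2*v^2 + 44*n^2*v - n*v^3 + 2*n*v^2 + v^4 - 2*v^3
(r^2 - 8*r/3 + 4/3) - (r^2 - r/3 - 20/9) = 32/9 - 7*r/3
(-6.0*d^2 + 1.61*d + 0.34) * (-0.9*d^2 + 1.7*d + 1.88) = 5.4*d^4 - 11.649*d^3 - 8.849*d^2 + 3.6048*d + 0.6392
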